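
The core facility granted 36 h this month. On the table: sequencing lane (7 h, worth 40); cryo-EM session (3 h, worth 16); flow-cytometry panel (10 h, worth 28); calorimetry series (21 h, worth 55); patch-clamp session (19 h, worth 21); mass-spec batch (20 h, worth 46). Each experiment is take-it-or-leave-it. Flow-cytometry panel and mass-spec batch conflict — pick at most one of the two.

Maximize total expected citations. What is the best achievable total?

111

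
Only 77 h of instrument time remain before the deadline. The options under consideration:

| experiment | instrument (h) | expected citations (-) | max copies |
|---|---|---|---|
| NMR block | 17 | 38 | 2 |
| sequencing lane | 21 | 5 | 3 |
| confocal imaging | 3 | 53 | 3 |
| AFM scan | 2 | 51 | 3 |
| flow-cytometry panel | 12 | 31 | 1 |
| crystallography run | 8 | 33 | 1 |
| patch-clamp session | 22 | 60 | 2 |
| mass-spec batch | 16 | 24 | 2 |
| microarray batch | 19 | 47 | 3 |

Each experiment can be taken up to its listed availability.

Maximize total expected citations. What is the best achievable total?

Density check — AFM scan 25.50, confocal imaging 17.67, crystallography run 4.12, patch-clamp session 2.73 are the best per h.
Greedy by ratio would take 3×confocal imaging + 3×AFM scan + crystallography run + 2×patch-clamp session: 67 h used, total 465.
Replace patch-clamp session with flow-cytometry panel + microarray batch: the trade gains 18 net, giving 483 at 76 h.
The spare 1 h is too small for any remaining experiment, and no exchange beats 483.

483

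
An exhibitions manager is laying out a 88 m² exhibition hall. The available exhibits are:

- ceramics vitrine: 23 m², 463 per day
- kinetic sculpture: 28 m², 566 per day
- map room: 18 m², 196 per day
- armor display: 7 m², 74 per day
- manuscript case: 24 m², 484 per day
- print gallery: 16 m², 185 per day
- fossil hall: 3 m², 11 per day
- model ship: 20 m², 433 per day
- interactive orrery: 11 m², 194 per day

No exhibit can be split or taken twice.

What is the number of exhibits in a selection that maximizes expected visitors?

4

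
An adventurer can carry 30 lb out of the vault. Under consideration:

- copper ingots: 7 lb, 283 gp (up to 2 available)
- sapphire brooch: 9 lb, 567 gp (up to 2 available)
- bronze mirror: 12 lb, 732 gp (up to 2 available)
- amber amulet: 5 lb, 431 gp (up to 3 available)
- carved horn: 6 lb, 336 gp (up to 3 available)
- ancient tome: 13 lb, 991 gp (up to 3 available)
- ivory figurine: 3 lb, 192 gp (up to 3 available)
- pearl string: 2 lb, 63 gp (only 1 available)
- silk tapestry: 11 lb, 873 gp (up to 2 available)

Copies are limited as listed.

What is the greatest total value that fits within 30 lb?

2369

Filling by ratio: 3×amber amulet + ivory figurine + silk tapestry for 2358, with 1 lb left unused.
The 10 lb tied up in 2×amber amulet is better spent on silk tapestry — total rises to 2369 (30 lb).
Every other selection either busts 30 lb or exceeds an availability limit or fails to beat 2369.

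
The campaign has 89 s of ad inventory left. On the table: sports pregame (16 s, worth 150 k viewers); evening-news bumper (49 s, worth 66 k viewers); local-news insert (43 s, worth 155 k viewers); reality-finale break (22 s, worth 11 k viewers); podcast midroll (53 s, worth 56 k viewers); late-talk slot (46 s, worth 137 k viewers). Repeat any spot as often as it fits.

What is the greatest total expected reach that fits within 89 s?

750

Ranking by ratio (expected reach/s): sports pregame 9.38, local-news insert 3.60, late-talk slot 2.98, evening-news bumper 1.35.
Taking 5×sports pregame: 80 s used, 750 in expected reach.
That's the maximum — no swap from here does better than 750.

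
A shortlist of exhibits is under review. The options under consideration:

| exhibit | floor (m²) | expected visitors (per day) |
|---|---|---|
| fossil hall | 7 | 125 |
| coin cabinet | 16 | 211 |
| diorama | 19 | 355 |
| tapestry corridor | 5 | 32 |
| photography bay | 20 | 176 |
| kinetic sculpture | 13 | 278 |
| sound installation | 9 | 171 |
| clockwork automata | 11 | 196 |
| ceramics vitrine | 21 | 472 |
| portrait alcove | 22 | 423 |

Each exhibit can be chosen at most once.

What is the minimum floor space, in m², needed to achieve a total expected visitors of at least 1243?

62

Minimise m² subject to total expected visitors ≥ 1243.
Taking diorama + kinetic sculpture + sound installation + ceramics vitrine gives 1276 (≥ 1243) for 62 m².
Below 62 m² the best achievable stays under 1243.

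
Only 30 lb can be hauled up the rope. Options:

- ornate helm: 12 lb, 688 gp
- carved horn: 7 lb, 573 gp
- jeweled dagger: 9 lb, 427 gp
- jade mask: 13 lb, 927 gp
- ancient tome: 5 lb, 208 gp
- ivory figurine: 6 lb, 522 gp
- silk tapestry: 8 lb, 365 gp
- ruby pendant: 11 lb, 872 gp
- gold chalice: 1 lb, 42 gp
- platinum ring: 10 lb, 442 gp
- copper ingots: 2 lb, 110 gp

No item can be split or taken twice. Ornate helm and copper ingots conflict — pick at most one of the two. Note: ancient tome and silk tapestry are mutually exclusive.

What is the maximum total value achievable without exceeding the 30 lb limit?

By value per lb: ivory figurine 87.00, carved horn 81.86, ruby pendant 79.27, jade mask 71.31 lead.
Greedy by ratio would take carved horn + ivory figurine + ruby pendant + gold chalice + copper ingots: 27 lb used, total 2119.
Replace carved horn and gold chalice and copper ingots with jade mask: the trade gains 202 net, giving 2321 at 30 lb.

2321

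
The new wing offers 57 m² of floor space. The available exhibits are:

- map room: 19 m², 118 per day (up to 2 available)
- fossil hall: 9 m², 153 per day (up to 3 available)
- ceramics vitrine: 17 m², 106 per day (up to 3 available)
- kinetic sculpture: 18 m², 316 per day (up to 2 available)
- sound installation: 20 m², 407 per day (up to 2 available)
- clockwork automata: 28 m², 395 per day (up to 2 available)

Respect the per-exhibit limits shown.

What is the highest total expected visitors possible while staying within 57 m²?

Taking the top-ratio exhibits first gives fossil hall + 2×sound installation for 967 (49 m²).
The 29 m² tied up in fossil hall and sound installation is better spent on 2×kinetic sculpture — total rises to 1039 (56 m²).
No other feasible combination exceeds 1039.

1039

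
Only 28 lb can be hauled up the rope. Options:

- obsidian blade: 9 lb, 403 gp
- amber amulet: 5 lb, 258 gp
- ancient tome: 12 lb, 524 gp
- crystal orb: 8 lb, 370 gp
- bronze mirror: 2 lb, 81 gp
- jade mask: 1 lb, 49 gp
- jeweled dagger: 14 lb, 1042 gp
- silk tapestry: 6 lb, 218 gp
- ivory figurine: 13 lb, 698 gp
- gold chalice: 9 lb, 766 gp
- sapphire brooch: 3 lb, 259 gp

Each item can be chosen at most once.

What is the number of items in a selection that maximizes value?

Optimal total is 2148.
bronze mirror + jeweled dagger + gold chalice + sapphire brooch hits 2148 at 28 lb.
All optima have 4 items.

4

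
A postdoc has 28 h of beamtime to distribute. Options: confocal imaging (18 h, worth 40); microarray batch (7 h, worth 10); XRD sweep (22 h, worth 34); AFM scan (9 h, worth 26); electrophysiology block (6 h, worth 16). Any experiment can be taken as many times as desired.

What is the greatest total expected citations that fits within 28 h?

The ratio ordering already packs tightly: 3×AFM scan, 27 h, 78.

78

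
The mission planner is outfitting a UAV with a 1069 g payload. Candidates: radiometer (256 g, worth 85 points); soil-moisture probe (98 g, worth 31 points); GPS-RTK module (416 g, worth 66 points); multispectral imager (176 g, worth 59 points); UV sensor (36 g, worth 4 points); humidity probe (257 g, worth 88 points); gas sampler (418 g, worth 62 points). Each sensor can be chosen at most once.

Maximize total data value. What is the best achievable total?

274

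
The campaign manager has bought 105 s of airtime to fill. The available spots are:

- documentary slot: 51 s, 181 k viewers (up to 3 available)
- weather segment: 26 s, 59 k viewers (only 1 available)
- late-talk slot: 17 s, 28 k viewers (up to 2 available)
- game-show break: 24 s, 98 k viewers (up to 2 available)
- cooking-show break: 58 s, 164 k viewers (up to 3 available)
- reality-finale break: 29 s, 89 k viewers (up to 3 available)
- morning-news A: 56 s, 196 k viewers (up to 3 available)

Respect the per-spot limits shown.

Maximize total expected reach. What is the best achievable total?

Filling by ratio: documentary slot + 2×game-show break for 377, with 6 s left unused.
Dropping documentary slot frees 51 s; slotting in morning-news A (56 s) lifts the total to 392 at 104 s.
Every other selection either busts 105 s or exceeds an availability limit or fails to beat 392.

392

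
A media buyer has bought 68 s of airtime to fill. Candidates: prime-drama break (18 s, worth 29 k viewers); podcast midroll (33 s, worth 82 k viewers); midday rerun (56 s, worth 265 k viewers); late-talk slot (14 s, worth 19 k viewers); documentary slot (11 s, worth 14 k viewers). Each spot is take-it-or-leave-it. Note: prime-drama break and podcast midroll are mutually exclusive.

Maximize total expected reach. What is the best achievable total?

279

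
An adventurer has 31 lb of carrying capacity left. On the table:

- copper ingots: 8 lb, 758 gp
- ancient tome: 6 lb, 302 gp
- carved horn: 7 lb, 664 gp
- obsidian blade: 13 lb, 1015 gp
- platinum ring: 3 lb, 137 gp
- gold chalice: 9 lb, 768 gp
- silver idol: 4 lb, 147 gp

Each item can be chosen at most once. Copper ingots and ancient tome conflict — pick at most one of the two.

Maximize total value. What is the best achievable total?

Taking copper ingots + carved horn + obsidian blade + platinum ring: 31 lb used, 2574 in value.

2574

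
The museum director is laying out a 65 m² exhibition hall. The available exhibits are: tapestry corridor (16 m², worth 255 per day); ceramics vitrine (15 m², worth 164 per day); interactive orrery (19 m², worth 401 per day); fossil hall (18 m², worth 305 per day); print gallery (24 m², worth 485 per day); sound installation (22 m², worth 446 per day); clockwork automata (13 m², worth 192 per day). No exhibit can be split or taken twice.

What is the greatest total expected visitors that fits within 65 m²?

1332

The ratio ordering already packs tightly: interactive orrery + print gallery + sound installation, 65 m², 1332.
No other feasible combination exceeds 1332.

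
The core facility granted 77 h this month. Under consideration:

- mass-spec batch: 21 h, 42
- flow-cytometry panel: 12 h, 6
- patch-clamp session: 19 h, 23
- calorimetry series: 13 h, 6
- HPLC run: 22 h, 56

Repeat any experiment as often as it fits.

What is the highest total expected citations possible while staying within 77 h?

168

3×HPLC run uses 66 of the 77 h and totals 168.
The spare 11 h is too small for any remaining experiment, and no exchange beats 168.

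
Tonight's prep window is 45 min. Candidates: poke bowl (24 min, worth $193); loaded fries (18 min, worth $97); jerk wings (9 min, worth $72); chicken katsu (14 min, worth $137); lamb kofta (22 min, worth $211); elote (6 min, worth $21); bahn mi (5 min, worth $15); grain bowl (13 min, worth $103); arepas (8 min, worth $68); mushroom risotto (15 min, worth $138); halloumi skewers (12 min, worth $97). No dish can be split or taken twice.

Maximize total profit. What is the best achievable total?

420

Taking the top-ratio dishes first gives chicken katsu + lamb kofta + arepas for 416 (44 min).
Dropping arepas frees 8 min; slotting in jerk wings (9 min) lifts the total to 420 at 45 min.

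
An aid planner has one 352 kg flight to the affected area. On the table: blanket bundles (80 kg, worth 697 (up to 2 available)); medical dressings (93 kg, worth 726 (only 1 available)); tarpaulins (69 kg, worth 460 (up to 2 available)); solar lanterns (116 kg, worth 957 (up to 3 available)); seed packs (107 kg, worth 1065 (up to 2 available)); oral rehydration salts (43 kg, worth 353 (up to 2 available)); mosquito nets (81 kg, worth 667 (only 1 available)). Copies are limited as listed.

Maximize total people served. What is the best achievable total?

3209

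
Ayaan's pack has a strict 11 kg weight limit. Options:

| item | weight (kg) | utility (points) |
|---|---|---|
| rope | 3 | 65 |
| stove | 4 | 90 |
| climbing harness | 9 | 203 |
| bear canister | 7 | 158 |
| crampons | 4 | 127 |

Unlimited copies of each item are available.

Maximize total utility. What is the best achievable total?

319

Best packing: rope + 2×crampons — 11 kg, 319 total.
Every other selection either busts 11 kg or fails to beat 319.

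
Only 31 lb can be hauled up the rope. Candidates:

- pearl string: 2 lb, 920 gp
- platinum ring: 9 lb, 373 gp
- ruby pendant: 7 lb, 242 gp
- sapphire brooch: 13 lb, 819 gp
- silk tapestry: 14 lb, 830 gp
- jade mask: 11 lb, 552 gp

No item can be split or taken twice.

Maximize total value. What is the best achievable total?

Taking pearl string + sapphire brooch + silk tapestry: 29 lb used, 2569 in value.
That's the maximum — no swap from here does better than 2569.

2569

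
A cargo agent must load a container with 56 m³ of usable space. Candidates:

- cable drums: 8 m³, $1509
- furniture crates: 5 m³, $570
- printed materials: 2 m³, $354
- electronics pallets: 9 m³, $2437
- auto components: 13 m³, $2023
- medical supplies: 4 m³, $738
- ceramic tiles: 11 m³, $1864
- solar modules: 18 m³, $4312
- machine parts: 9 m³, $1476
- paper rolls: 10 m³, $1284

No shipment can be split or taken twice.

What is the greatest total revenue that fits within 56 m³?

11598

By revenue per m³: electronics pallets 270.78, solar modules 239.56, cable drums 188.62, medical supplies 184.50 lead.
Filling by ratio: cable drums + printed materials + electronics pallets + medical supplies + ceramic tiles + solar modules for 11214, with 4 m³ left unused.
Dropping printed materials and medical supplies frees 6 m³; slotting in machine parts (9 m³) lifts the total to 11598 at 55 m³.
An exhaustive check of the 1024 subsets confirms 11598.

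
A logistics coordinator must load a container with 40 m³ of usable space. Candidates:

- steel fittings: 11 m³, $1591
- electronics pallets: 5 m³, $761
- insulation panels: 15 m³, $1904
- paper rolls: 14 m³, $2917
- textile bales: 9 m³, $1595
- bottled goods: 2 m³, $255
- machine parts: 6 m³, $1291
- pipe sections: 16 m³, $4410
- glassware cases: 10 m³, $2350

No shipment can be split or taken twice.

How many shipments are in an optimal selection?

3

Best achievable revenue is 9677.
One optimal bundle: paper rolls + pipe sections + glassware cases (40 m³).
Every optimal selection uses 3 shipments.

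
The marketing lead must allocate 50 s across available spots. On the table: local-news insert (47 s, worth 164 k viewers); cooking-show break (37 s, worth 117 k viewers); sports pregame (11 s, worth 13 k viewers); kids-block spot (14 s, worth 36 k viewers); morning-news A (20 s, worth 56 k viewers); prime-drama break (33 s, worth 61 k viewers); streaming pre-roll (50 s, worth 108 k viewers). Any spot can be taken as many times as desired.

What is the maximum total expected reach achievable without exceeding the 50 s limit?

164

Density check — local-news insert 3.49, cooking-show break 3.16, morning-news A 2.80 are the best per s.
Local-news insert uses 47 of the 50 s and totals 164.
The spare 3 s is too small for any remaining spot, and no exchange beats 164.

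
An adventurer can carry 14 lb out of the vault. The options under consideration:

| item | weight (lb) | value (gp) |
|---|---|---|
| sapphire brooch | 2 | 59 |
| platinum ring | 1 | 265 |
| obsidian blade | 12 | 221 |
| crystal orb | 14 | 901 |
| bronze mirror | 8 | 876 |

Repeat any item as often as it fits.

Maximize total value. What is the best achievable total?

The ratio ordering already packs tightly: 14×platinum ring, 14 lb, 3710.

3710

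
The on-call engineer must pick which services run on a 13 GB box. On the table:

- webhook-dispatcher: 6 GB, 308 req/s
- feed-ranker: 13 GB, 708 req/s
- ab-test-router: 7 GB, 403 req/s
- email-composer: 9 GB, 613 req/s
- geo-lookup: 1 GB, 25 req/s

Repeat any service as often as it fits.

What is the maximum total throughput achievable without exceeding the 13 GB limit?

713

Density check — email-composer 68.11, ab-test-router 57.57, feed-ranker 54.46, webhook-dispatcher 51.33 are the best per GB.
Email-composer + 4×geo-lookup uses 13 of the 13 GB and totals 713.
Every other selection either busts 13 GB or fails to beat 713.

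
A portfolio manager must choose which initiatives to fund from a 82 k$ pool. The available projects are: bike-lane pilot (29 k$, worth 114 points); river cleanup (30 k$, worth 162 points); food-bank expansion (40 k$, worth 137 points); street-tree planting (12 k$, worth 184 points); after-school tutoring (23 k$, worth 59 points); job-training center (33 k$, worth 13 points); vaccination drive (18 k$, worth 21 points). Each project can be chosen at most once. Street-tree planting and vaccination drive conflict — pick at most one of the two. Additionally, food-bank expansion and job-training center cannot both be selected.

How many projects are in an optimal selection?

The maximum projected impact within 82 k$ is 483.
For example river cleanup + food-bank expansion + street-tree planting achieves it, using 82 k$.
Every optimal selection uses 3 projects.

3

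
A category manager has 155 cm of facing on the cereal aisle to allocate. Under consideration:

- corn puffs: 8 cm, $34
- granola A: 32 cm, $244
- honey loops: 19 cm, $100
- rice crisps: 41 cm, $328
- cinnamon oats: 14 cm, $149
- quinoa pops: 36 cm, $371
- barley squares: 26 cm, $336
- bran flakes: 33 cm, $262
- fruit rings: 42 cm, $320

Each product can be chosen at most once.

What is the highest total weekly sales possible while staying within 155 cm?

1446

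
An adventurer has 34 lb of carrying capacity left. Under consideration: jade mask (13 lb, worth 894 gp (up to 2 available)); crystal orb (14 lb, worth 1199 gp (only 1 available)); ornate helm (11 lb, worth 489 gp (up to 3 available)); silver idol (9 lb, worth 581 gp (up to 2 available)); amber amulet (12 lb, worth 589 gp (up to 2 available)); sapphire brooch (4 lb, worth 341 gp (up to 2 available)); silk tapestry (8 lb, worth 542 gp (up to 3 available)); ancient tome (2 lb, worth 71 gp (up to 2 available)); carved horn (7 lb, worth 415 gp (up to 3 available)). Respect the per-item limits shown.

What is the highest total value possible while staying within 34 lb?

2624

Greedy by ratio would take crystal orb + 2×sapphire brooch + silk tapestry + 2×ancient tome: 34 lb used, total 2565.
The 8 lb tied up in sapphire brooch and 2×ancient tome is better spent on silk tapestry — total rises to 2624 (34 lb).
No other feasible combination exceeds 2624.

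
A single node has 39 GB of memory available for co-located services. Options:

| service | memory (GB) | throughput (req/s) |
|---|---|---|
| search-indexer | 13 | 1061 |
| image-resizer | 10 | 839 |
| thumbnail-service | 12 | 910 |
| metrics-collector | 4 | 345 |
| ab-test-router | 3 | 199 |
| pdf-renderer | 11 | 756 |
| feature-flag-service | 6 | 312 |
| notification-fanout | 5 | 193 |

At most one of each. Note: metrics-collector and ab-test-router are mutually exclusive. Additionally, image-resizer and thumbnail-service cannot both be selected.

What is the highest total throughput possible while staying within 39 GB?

Search-indexer + image-resizer + metrics-collector + pdf-renderer uses 38 of the 39 GB and totals 3001.

3001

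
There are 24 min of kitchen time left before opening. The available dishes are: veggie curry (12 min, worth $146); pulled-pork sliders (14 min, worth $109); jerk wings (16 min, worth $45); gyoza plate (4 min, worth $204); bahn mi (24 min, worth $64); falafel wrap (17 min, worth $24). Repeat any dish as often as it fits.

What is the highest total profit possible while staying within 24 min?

The ratio ordering already packs tightly: 6×gyoza plate, 24 min, 1224.

1224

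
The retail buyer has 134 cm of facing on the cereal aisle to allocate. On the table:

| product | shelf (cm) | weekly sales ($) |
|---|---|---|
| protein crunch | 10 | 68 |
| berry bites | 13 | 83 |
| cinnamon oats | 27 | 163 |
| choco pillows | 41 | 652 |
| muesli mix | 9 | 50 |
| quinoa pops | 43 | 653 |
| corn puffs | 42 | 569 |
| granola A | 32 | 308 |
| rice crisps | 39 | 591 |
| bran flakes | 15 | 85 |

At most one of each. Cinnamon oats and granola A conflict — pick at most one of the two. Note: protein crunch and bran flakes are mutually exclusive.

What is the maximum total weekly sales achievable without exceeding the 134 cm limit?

Protein crunch + choco pillows + quinoa pops + rice crisps uses 133 of the 134 cm and totals 1964.

1964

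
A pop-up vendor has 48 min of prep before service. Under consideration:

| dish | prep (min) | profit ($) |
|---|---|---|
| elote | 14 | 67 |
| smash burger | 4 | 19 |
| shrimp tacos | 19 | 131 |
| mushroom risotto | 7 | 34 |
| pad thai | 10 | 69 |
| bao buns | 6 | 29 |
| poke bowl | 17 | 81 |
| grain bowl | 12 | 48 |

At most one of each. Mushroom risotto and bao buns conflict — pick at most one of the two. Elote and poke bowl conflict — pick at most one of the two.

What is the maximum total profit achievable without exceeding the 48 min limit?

286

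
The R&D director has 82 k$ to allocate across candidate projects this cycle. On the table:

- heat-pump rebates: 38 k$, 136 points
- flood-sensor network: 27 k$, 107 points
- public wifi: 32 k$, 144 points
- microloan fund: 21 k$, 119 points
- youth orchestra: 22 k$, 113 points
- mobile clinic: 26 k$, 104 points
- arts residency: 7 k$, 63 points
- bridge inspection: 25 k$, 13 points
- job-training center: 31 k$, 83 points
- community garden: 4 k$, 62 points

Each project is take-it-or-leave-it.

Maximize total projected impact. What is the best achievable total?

464

Taking the top-ratio projects first gives microloan fund + youth orchestra + mobile clinic + arts residency + community garden for 461 (80 k$).
Dropping mobile clinic frees 26 k$; slotting in flood-sensor network (27 k$) lifts the total to 464 at 81 k$.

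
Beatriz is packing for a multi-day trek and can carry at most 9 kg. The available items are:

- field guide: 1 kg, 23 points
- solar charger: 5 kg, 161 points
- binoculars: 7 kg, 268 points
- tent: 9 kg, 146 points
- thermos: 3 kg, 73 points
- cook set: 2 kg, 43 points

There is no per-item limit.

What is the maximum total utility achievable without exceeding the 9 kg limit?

314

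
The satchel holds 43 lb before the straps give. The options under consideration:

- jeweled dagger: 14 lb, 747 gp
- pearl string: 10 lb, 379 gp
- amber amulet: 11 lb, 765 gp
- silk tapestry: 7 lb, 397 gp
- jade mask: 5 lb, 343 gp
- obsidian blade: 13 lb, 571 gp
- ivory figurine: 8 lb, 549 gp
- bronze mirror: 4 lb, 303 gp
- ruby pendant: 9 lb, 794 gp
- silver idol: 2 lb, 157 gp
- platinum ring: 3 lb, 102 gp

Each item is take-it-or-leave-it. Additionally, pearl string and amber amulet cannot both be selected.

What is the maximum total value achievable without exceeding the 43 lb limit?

Ranking by ratio (value/lb): ruby pendant 88.22, silver idol 78.50, bronze mirror 75.75, amber amulet 69.55.
The ratio ordering already packs tightly: amber amulet + jade mask + ivory figurine + bronze mirror + ruby pendant + silver idol + platinum ring, 42 lb, 3013.

3013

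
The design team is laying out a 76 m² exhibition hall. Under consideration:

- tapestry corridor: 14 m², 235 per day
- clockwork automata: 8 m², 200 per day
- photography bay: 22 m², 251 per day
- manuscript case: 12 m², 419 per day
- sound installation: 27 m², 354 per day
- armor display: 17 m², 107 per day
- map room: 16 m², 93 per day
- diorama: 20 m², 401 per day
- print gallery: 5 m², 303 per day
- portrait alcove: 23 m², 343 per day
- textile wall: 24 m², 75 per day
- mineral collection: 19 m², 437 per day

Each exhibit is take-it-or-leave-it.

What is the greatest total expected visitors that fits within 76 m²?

A density-first pass picks clockwork automata + manuscript case + diorama + print gallery + mineral collection — 1760 at 64 m².
The 8 m² tied up in clockwork automata is better spent on tapestry corridor — total rises to 1795 (70 m²).

1795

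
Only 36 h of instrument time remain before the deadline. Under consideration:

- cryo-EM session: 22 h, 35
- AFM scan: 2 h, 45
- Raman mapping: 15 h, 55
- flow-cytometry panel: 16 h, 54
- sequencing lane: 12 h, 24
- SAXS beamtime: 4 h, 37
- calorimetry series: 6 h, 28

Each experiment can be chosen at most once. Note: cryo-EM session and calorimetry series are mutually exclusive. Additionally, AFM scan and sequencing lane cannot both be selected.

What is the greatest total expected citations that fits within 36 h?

Density check — AFM scan 22.50, SAXS beamtime 9.25, calorimetry series 4.67, Raman mapping 3.67 are the best per h.
Best packing: AFM scan + Raman mapping + SAXS beamtime + calorimetry series — 27 h, 165 total.
Runner-up AFM scan + flow-cytometry panel + SAXS beamtime + calorimetry series tops out at 164.

165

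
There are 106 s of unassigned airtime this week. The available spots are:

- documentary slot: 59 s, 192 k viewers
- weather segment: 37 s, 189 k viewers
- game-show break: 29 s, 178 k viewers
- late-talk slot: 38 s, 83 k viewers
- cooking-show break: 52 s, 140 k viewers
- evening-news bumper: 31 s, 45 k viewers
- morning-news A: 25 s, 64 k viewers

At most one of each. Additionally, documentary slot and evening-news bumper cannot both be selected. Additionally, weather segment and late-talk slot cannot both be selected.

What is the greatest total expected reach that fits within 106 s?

431

Ranking by ratio (expected reach/s): game-show break 6.14, weather segment 5.11, documentary slot 3.25, cooking-show break 2.69.
The ratio ordering already packs tightly: weather segment + game-show break + morning-news A, 91 s, 431.
That's the maximum — no feasible swap from here does better than 431.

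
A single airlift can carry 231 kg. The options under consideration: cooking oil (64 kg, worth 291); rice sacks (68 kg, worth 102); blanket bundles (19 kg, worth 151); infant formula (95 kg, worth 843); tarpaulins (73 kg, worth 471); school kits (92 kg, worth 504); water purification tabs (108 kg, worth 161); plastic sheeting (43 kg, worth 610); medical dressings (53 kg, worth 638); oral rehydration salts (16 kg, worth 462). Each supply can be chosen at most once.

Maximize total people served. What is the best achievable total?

2704

Blanket bundles + infant formula + plastic sheeting + medical dressings + oral rehydration salts uses 226 of the 231 kg and totals 2704.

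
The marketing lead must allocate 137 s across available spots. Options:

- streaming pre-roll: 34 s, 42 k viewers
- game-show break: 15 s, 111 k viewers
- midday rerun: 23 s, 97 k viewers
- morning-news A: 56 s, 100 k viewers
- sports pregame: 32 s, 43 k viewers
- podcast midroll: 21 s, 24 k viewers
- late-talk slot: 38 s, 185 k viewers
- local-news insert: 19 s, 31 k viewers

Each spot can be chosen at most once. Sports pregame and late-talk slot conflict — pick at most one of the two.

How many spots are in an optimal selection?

4

Optimal total is 493.
game-show break + midday rerun + morning-news A + late-talk slot hits 493 at 132 s.
All optima have 4 spots.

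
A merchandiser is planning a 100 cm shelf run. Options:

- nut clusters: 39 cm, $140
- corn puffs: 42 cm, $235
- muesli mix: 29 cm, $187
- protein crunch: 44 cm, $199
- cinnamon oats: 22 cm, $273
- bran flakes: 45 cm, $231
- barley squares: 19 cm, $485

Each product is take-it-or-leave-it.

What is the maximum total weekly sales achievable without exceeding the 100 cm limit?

993

The ratio heuristic lands on muesli mix + cinnamon oats + barley squares (945) but leaves 30 cm idle.
Dropping muesli mix frees 29 cm; slotting in corn puffs (42 cm) lifts the total to 993 at 83 cm.
Nothing else within 100 cm beats 993.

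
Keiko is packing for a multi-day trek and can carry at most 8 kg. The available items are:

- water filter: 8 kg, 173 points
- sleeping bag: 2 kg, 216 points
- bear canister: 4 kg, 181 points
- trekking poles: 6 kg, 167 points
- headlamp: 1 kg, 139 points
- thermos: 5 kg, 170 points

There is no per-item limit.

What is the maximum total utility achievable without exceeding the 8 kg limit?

Taking 8×headlamp: 8 kg used, 1112 in utility.
Every other selection either busts 8 kg or fails to beat 1112.

1112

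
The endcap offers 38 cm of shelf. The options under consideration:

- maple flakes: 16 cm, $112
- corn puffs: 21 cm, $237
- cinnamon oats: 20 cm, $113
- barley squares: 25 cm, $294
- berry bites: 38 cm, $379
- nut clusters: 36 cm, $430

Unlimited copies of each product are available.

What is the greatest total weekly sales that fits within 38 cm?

By weekly sales per cm: nut clusters 11.94, barley squares 11.76, corn puffs 11.29, berry bites 9.97 lead.
Best packing: nut clusters — 36 cm, 430 total.
The spare 2 cm is too small for any remaining product, and no exchange beats 430.

430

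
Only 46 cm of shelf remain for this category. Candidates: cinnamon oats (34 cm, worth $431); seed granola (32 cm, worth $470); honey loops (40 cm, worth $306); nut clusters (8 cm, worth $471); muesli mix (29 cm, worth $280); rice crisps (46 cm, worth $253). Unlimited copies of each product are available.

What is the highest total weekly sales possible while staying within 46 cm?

2355

Density check — nut clusters 58.88, seed granola 14.69, cinnamon oats 12.68, muesli mix 9.66 are the best per cm.
5×nut clusters uses 40 of the 46 cm and totals 2355.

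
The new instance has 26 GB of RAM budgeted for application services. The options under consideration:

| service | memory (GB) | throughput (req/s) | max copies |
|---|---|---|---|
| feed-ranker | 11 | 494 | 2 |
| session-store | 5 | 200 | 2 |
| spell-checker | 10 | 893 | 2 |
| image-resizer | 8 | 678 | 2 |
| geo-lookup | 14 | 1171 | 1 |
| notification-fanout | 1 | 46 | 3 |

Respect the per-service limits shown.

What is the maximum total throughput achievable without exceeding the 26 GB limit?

Filling by ratio: 2×spell-checker + 3×notification-fanout for 1924, with 3 GB left unused.
Replace spell-checker and 3×notification-fanout with 2×image-resizer: the trade gains 325 net, giving 2249 at 26 GB.
Every other selection either busts 26 GB or exceeds an availability limit or fails to beat 2249.

2249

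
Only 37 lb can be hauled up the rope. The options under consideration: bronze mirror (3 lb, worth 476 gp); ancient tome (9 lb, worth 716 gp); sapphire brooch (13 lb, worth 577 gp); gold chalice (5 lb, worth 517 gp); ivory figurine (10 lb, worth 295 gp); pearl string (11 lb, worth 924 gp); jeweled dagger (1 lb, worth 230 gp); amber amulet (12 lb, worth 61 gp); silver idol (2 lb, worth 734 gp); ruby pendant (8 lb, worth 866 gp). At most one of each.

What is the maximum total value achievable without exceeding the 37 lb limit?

The ratio heuristic lands on bronze mirror + gold chalice + pearl string + jeweled dagger + silver idol + ruby pendant (3747) but leaves 7 lb idle.
Dropping bronze mirror frees 3 lb; slotting in ancient tome (9 lb) lifts the total to 3987 at 36 lb.
An exhaustive check of the 1024 subsets confirms 3987.

3987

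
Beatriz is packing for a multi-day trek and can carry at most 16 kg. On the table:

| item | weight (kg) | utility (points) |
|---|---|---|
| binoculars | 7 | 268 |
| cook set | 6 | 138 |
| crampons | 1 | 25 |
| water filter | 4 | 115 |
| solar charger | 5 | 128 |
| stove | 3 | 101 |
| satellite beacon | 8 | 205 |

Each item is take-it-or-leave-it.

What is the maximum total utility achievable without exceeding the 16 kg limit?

522

Ranking by ratio (utility/kg): binoculars 38.29, stove 33.67, water filter 28.75, satellite beacon 25.62.
Taking the top-ratio items first gives binoculars + crampons + water filter + stove for 509 (15 kg).
Replace water filter with solar charger: the trade gains 13 net, giving 522 at 16 kg.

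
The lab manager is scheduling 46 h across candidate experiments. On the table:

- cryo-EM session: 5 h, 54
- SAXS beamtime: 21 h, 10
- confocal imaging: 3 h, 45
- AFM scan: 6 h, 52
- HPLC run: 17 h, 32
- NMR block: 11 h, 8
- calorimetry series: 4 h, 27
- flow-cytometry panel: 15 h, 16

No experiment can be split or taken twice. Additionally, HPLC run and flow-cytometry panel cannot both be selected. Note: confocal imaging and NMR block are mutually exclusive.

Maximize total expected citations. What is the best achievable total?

210

Cryo-EM session + confocal imaging + AFM scan + HPLC run + calorimetry series uses 35 of the 46 h and totals 210.
Nothing else feasible within 46 h beats 210.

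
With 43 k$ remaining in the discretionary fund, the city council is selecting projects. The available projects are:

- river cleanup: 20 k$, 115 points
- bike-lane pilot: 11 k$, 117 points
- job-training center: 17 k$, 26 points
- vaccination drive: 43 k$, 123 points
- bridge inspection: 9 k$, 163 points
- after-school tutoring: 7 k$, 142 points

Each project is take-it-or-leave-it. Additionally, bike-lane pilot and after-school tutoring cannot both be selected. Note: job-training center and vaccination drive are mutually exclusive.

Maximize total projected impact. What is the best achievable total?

River cleanup + bridge inspection + after-school tutoring uses 36 of the 43 k$ and totals 420.
The spare 7 k$ is too small for any remaining project, and no feasible exchange beats 420.

420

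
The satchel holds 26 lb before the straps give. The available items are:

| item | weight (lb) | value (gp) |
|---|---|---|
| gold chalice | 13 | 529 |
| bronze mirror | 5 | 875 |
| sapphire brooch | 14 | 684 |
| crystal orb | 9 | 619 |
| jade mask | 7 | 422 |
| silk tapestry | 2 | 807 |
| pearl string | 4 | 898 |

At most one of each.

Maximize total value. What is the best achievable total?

3264

Ranking by ratio (value/lb): silk tapestry 403.50, pearl string 224.50, bronze mirror 175.00.
Greedy by ratio would take bronze mirror + crystal orb + silk tapestry + pearl string: 20 lb used, total 3199.
Replace crystal orb with sapphire brooch: the trade gains 65 net, giving 3264 at 25 lb.
The closest alternative, bronze mirror + crystal orb + silk tapestry + pearl string, reaches only 3199.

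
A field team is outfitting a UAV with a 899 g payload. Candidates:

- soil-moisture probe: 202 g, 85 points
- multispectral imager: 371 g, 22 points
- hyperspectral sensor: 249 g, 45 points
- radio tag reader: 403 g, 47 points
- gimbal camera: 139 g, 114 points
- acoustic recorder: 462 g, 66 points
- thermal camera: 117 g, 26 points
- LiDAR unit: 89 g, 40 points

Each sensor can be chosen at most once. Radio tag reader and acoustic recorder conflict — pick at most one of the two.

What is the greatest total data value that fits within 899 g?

310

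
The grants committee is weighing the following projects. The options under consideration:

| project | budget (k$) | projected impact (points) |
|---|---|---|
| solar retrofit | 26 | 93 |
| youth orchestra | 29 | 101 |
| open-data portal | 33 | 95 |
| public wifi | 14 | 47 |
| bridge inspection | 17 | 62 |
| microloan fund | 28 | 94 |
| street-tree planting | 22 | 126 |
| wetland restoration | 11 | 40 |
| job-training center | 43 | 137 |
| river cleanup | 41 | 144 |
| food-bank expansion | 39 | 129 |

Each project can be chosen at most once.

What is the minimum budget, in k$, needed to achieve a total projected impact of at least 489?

Need the lightest bundle worth ≥ 489.
solar retrofit + youth orchestra + street-tree planting + wetland restoration + food-bank expansion: 489 projected impact at 127 k$.
Any bundle with less than 127 k$ falls short of 489.

127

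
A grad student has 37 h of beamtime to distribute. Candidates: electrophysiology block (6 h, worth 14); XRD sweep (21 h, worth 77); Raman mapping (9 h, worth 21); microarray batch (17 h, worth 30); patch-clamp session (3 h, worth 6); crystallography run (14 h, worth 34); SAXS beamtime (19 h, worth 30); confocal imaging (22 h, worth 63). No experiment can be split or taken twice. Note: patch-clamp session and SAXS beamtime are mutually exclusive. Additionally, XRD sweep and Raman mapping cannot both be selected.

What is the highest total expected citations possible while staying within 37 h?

Density check — XRD sweep 3.67, confocal imaging 2.86, crystallography run 2.43 are the best per h.
The ratio ordering already packs tightly: XRD sweep + crystallography run, 35 h, 111.
An exhaustive check of the 256 subsets confirms 111.

111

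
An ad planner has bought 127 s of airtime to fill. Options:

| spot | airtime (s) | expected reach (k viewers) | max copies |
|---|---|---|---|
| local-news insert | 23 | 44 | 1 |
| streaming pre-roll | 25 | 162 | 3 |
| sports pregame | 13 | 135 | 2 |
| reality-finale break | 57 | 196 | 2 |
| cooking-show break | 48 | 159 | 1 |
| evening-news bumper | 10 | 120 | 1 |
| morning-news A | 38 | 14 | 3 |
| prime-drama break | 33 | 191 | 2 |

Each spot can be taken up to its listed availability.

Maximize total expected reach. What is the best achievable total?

A density-first pass picks 3×streaming pre-roll + 2×sports pregame + evening-news bumper — 876 at 111 s.
Dropping 2×streaming pre-roll frees 50 s; slotting in 2×prime-drama break (66 s) lifts the total to 934 at 127 s.
No other feasible combination exceeds 934.

934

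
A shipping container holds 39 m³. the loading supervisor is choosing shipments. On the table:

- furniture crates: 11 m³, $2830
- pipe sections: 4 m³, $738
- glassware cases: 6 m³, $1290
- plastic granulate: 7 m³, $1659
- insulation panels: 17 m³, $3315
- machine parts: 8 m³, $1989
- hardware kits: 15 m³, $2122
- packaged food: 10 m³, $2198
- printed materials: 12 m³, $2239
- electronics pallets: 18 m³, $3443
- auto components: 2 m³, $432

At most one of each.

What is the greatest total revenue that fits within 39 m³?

9108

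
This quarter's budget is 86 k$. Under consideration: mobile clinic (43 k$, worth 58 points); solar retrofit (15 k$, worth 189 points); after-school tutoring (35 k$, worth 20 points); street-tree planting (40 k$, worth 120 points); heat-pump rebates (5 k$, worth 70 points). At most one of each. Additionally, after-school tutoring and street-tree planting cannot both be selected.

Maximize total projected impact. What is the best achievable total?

Taking solar retrofit + street-tree planting + heat-pump rebates: 60 k$ used, 379 in projected impact.

379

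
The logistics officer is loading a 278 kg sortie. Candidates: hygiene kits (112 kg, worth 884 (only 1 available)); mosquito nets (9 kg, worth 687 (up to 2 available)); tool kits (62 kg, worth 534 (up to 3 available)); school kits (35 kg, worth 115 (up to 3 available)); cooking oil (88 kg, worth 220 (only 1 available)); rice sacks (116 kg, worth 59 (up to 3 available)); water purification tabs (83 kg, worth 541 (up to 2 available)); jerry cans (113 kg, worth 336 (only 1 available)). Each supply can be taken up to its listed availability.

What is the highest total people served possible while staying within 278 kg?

3333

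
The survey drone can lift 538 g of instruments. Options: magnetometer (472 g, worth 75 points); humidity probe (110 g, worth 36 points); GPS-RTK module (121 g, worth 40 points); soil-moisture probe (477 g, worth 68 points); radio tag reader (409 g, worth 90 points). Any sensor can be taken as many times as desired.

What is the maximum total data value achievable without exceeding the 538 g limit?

160

Ranking by ratio (data value/g): GPS-RTK module 0.33, humidity probe 0.33, radio tag reader 0.22.
Taking 4×GPS-RTK module: 484 g used, 160 in data value.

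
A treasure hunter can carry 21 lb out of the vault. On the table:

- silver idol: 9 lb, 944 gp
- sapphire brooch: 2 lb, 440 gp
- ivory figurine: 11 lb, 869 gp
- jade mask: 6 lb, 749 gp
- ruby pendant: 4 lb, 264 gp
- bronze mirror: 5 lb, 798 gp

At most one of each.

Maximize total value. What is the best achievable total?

A density-first pass picks sapphire brooch + jade mask + ruby pendant + bronze mirror — 2251 at 17 lb.
Dropping sapphire brooch and ruby pendant frees 6 lb; slotting in silver idol (9 lb) lifts the total to 2491 at 20 lb.
That's the maximum — no swap from here does better than 2491.

2491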